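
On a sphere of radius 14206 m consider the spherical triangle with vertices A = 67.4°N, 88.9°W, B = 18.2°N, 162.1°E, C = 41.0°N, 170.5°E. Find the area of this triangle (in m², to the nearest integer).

6235340 m²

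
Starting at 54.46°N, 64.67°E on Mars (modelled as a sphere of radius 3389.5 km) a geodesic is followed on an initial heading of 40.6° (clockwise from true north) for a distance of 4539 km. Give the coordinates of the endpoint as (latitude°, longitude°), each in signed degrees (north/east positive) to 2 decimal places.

38.05°, -168.88°

Angular distance δ = d/R = 4539/3389.5 = 1.33914 rad; initial bearing θ = 0.7086 rad.
sin φ₂ = sin φ₁ cos δ + cos φ₁ sin δ cos θ = (0.8137)(0.2296) + (0.5813)(0.9733)(0.7593) = 0.6164, so φ₂ = 38.05°.
Δλ = atan2(sin θ sin δ cos φ₁, cos δ − sin φ₁ sin φ₂) = atan2(0.3682, -0.2720) = 126.452°.
λ₂ = 64.670° + 126.452° = 191.12° → -168.88° after wrapping to (−180°, 180°].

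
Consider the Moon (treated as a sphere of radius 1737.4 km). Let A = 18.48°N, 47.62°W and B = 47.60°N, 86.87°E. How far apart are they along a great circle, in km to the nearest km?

3104 km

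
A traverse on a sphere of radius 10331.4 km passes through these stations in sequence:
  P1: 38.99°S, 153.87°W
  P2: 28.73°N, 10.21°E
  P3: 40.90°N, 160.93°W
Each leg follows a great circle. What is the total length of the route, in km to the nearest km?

Leg P1→P2: central angle 2.8503 rad, distance 29447.4 km.
Leg P2→P3: central angle 1.9179 rad, distance 19814.6 km.
Total: 29447.4 + 19814.6 ≈ 49262 km.

49262 km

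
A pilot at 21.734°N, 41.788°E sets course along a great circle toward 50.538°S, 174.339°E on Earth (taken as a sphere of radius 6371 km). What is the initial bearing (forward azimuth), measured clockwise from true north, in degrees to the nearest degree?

With φ₁ = 0.3793, φ₂ = -0.8821, Δλ = 2.3135 rad, the forward-azimuth formula gives
θ = atan2( sin Δλ cos φ₂ , cos φ₁ sin φ₂ − sin φ₁ cos φ₂ cos Δλ ) = atan2(0.4682, -0.5580) = 140.00°.
So the initial bearing is 140°.

140°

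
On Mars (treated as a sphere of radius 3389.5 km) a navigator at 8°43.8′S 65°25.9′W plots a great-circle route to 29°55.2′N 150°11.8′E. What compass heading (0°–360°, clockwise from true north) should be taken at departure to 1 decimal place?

Δλ = -144.372° = -2.5198 rad.
y = sin Δλ · cos φ₂ = (-0.5825)(0.8667) = -0.5049
x = cos φ₁ sin φ₂ − sin φ₁ cos φ₂ cos Δλ = (0.9884)(0.4988) − (-0.1518)(0.8667)(-0.8128) = 0.3861
θ = atan2(y, x) = -52.59°; adding 360° gives 307.4°.

307.4°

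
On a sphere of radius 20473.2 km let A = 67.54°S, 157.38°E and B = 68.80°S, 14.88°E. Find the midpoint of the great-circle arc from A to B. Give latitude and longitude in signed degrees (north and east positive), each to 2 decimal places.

-82.64°, 90.75°

The central angle between A and B is δ = 0.7197 rad.
With f = 0.5, the slerp weights are sin((1−f)δ)/sin δ = 0.5342 and sin(fδ)/sin δ = 0.5342.
Weighted sum of the unit vectors: (0.5342)·(-0.3527,0.1469,-0.9241) + (0.5342)·(0.3495,0.0929,-0.9323) = (-0.0017, 0.1281, -0.9918).
Converting back: φ = atan2(z, √(x²+y²)) = -82.64°, λ = atan2(y, x) = 90.75°.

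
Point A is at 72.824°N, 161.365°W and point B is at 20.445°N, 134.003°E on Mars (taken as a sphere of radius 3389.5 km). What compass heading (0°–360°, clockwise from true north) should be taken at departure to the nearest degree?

252°

With φ₁ = 1.2710, φ₂ = 0.3568, Δλ = -1.1280 rad, the forward-azimuth formula gives
θ = atan2( sin Δλ cos φ₂ , cos φ₁ sin φ₂ − sin φ₁ cos φ₂ cos Δλ ) = atan2(-0.8467, -0.2804) = -108.32°.
Adding 360° brings this into [0°, 360°): 252°.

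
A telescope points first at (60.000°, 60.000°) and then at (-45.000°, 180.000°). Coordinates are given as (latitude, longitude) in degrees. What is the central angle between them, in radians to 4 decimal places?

2.4802 rad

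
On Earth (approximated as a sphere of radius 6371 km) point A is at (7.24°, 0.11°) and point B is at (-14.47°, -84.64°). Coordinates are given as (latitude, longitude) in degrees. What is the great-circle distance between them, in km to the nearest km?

9648 km

With latitudes φ₁ = 7.240°, φ₂ = -14.470° and longitude difference Δλ = -84.750°:
Haversine: a = sin²(Δφ/2) + cos φ₁ cos φ₂ sin²(Δλ/2) = 0.0355 + (0.9920)(0.9683)(0.4542) = 0.47180.
Central angle c = 2·arcsin(√a) = 1.51436 rad.
Distance = R·c = 6371 × 1.5144 ≈ 9648 km.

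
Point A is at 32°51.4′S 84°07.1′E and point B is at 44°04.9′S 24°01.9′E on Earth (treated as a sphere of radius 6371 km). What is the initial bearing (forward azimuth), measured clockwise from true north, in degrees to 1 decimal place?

With φ₁ = -0.5735, φ₂ = -0.7694, Δλ = -1.0487 rad, the forward-azimuth formula gives
θ = atan2( sin Δλ cos φ₂ , cos φ₁ sin φ₂ − sin φ₁ cos φ₂ cos Δλ ) = atan2(-0.6227, -0.3900) = -122.06°.
Adding 360° brings this into [0°, 360°): 237.9°.

237.9°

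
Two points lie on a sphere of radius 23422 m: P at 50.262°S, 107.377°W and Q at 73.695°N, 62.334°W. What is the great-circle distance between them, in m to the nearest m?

52194 m

With latitudes φ₁ = -50.262°, φ₂ = 73.695° and longitude difference Δλ = 45.043°:
cos c = sin φ₁ sin φ₂ + cos φ₁ cos φ₂ cos Δλ = (-0.7690)(0.9598) + (0.6393)(0.2808)(0.7066) = -0.61123,
so c = arccos(-0.61123) = 2.22841 rad.
Distance = R·c = 23422 × 2.2284 ≈ 52194 m.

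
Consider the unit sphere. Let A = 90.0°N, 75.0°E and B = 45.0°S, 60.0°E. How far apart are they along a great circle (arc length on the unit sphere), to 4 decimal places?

2.3562

In radians: φ₁ = 1.5708, φ₂ = -0.7854, Δλ = -15.000° = -0.2618 rad.
cos c = sin φ₁ sin φ₂ + cos φ₁ cos φ₂ cos Δλ = (1.0000)(-0.7071) + (0.0000)(0.7071)(0.9659) = -0.70711,
so c = arccos(-0.70711) = 2.35619 rad.
On the unit sphere the arc length equals the central angle: 2.3562.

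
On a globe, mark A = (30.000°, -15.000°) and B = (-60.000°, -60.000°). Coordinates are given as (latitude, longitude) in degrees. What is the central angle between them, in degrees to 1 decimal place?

97.3°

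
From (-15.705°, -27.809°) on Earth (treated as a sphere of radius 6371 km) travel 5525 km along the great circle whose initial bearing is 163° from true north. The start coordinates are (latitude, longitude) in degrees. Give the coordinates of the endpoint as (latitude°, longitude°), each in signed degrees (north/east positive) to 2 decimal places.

-61.30°, -0.15°

Angular distance δ = d/R = 5525/6371 = 0.86721 rad; initial bearing θ = 2.8449 rad.
sin φ₂ = sin φ₁ cos δ + cos φ₁ sin δ cos θ = (-0.2707)(0.6470) + (0.9627)(0.7625)(-0.9563) = -0.8771, so φ₂ = -61.30°.
Δλ = atan2(sin θ sin δ cos φ₁, cos δ − sin φ₁ sin φ₂) = atan2(0.2146, 0.4095) = 27.657°.
λ₂ = -27.809° + 27.657° = -0.15°.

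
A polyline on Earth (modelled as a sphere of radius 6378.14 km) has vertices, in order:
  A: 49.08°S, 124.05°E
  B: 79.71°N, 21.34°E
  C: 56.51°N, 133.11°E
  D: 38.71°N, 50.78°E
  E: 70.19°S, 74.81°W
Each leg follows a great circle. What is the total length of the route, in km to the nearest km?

41322 km

Leg A→B: central angle 2.4484 rad, distance 15616.3 km.
Leg B→C: central angle 0.6697 rad, distance 4271.4 km.
Leg C→D: central angle 0.9533 rad, distance 6080.1 km.
Leg D→E: central angle 2.4073 rad, distance 15353.8 km.
Total: 15616.3 + 4271.4 + 6080.1 + 15353.8 ≈ 41322 km.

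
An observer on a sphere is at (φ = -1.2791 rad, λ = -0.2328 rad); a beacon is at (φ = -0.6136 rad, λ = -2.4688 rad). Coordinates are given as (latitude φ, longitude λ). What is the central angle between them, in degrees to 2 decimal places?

In radians: φ₁ = -1.2791, φ₂ = -0.6136, Δλ = -128.113° = -2.2360 rad.
cos c = sin φ₁ sin φ₂ + cos φ₁ cos φ₂ cos Δλ = (-0.9578)(-0.5758) + (0.2876)(0.8176)(-0.6172) = 0.40637,
so c = arccos(0.40637) = 1.15232 rad.
So the angular separation is 66.02°.

66.02°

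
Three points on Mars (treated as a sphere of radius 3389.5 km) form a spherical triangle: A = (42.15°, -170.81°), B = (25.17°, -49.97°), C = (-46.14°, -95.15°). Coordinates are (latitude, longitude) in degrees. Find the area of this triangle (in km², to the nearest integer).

20899570 km²

Side lengths (central angles): a = 1.4350, b = 1.9355, c = 1.6294 rad; semiperimeter s = 2.4999.
By l'Huilier's theorem, tan(E/4) = √[tan(s/2) tan((s−a)/2) tan((s−b)/2) tan((s−c)/2)], giving spherical excess E = 1.8191 rad.
Area = E·R² = 1.8191 × (3389.5)² ≈ 20899570 km².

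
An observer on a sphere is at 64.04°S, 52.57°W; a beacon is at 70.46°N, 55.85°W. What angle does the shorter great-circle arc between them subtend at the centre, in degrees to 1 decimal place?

In radians: φ₁ = -1.1177, φ₂ = 1.2298, Δλ = -3.280° = -0.0572 rad.
cos c = sin φ₁ sin φ₂ + cos φ₁ cos φ₂ cos Δλ = (-0.8991)(0.9424) + (0.4377)(0.3345)(0.9984) = -0.70115,
so c = arccos(-0.70115) = 2.34780 rad.
So the angular separation is 134.5°.

134.5°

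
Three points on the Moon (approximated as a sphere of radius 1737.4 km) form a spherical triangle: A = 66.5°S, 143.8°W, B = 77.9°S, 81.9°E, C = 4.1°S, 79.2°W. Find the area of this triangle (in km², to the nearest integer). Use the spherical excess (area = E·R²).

1276062 km²

Side lengths (central angles): a = 1.6990, b = 1.3324, c = 0.5766 rad; semiperimeter s = 1.8040.
By l'Huilier's theorem, tan(E/4) = √[tan(s/2) tan((s−a)/2) tan((s−b)/2) tan((s−c)/2)], giving spherical excess E = 0.4227 rad.
Area = E·R² = 0.4227 × (1737.4)² ≈ 1276062 km².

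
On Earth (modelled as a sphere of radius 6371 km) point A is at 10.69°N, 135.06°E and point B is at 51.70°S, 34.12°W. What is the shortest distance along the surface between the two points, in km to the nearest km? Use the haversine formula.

In radians: φ₁ = 0.1866, φ₂ = -0.9023, Δλ = -169.180° = -2.9527 rad.
Haversine: a = sin²(Δφ/2) + cos φ₁ cos φ₂ sin²(Δλ/2) = 0.2683 + (0.9826)(0.6198)(0.9911) = 0.87188.
Central angle c = 2·arcsin(√a) = 2.40949 rad.
Distance = R·c = 6371 × 2.4095 ≈ 15351 km.

15351 km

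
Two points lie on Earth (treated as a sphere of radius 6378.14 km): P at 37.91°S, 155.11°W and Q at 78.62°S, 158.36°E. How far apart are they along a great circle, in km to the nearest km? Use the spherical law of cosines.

With latitudes φ₁ = -37.910°, φ₂ = -78.620° and longitude difference Δλ = -46.530°:
cos c = sin φ₁ sin φ₂ + cos φ₁ cos φ₂ cos Δλ = (-0.6144)(-0.9803) + (0.7890)(0.1973)(0.6880) = 0.70945,
so c = arccos(0.70945) = 0.78209 rad.
Distance = R·c = 6378.14 × 0.7821 ≈ 4988 km.

4988 km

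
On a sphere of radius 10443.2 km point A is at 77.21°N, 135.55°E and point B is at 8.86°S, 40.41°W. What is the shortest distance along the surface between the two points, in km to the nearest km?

In radians: φ₁ = 1.3476, φ₂ = -0.1546, Δλ = -175.960° = -3.0711 rad.
Haversine: a = sin²(Δφ/2) + cos φ₁ cos φ₂ sin²(Δλ/2) = 0.4657 + (0.2214)(0.9881)(0.9988) = 0.68420.
Central angle c = 2·arcsin(√a) = 1.94808 rad.
Distance = R·c = 10443.2 × 1.9481 ≈ 20344 km.

20344 km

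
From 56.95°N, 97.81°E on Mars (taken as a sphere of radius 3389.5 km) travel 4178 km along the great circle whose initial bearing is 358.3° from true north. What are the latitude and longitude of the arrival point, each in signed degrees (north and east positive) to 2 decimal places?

Angular distance δ = d/R = 4178/3389.5 = 1.23263 rad; initial bearing θ = 6.2535 rad.
sin φ₂ = sin φ₁ cos δ + cos φ₁ sin δ cos θ = (0.8382)(0.3318) + (0.5454)(0.9434)(0.9996) = 0.7923, so φ₂ = 52.40°.
Δλ = atan2(sin θ sin δ cos φ₁, cos δ − sin φ₁ sin φ₂) = atan2(-0.0153, -0.3324) = -177.371°.
λ₂ = 97.810° − 177.371° = -79.56°.

52.40°, -79.56°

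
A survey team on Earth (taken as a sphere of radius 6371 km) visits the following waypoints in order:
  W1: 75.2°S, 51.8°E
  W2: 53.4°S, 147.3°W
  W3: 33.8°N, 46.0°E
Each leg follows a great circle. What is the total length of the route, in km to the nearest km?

23243 km

Leg W1→W2: central angle 0.8863 rad, distance 5646.8 km.
Leg W2→W3: central angle 2.7619 rad, distance 17595.9 km.
Total: 5646.8 + 17595.9 ≈ 23243 km.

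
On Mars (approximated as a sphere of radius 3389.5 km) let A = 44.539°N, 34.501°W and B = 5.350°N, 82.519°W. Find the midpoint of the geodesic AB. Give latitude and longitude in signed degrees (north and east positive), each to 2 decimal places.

The central angle between A and B is δ = 1.0002 rad.
With f = 0.5, the slerp weights are sin((1−f)δ)/sin δ = 0.5698 and sin(fδ)/sin δ = 0.5698.
Weighted sum of the unit vectors: (0.5698)·(0.5874,-0.4037,0.7014) + (0.5698)·(0.1296,-0.9872,0.0932) = (0.4086, -0.7925, 0.4528).
Converting back: φ = atan2(z, √(x²+y²)) = 26.92°, λ = atan2(y, x) = -62.73°.

26.92°, -62.73°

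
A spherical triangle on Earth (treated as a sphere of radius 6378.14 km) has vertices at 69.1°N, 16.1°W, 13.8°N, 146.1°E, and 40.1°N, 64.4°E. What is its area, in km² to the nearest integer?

Side lengths (central angles): a = 1.3069, b = 0.8674, c = 1.6780 rad; semiperimeter s = 1.9262.
By l'Huilier's theorem, tan(E/4) = √[tan(s/2) tan((s−a)/2) tan((s−b)/2) tan((s−c)/2)], giving spherical excess E = 0.7248 rad.
Area = E·R² = 0.7248 × (6378.14)² ≈ 29484292 km².

29484292 km²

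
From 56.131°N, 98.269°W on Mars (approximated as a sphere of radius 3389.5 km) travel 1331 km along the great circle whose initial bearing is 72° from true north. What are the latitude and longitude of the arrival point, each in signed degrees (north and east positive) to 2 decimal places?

56.41°, -57.13°

Angular distance δ = d/R = 1331/3389.5 = 0.39268 rad; initial bearing θ = 1.2566 rad.
sin φ₂ = sin φ₁ cos δ + cos φ₁ sin δ cos θ = (0.8303)(0.9239) + (0.5573)(0.3827)(0.3090) = 0.8330, so φ₂ = 56.41°.
Δλ = atan2(sin θ sin δ cos φ₁, cos δ − sin φ₁ sin φ₂) = atan2(0.2028, 0.2322) = 41.134°.
λ₂ = -98.269° + 41.134° = -57.13°.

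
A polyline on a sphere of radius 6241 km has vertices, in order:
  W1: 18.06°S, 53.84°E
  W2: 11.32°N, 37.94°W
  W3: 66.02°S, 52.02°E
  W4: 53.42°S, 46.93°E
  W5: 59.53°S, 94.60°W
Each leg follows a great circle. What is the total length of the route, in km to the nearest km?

29543 km

Leg W1→W2: central angle 1.6607 rad, distance 10364.6 km.
Leg W2→W3: central angle 1.7508 rad, distance 10927.0 km.
Leg W3→W4: central angle 0.2242 rad, distance 1399.5 km.
Leg W4→W5: central angle 1.0978 rad, distance 6851.6 km.
Total: 10364.6 + 10927.0 + 1399.5 + 6851.6 ≈ 29543 km.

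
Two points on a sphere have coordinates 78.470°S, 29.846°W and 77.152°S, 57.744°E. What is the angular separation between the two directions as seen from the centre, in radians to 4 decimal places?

In radians: φ₁ = -1.3696, φ₂ = -1.3466, Δλ = 87.590° = 1.5287 rad.
Haversine: a = sin²(Δφ/2) + cos φ₁ cos φ₂ sin²(Δλ/2) = 0.0001 + (0.1999)(0.2224)(0.4790) = 0.02142.
Central angle c = 2·arcsin(√a) = 0.29377 rad.
So the angular separation is 0.2938 rad.

0.2938 rad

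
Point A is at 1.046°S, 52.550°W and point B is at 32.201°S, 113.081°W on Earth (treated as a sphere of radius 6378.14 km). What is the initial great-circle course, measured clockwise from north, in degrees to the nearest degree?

Δλ = -60.531° = -1.0565 rad.
y = sin Δλ · cos φ₂ = (-0.8706)(0.8462) = -0.7367
x = cos φ₁ sin φ₂ − sin φ₁ cos φ₂ cos Δλ = (0.9998)(-0.5329) − (-0.0183)(0.8462)(0.4920) = -0.5252
θ = atan2(y, x) = -125.49°; adding 360° gives 235°.

235°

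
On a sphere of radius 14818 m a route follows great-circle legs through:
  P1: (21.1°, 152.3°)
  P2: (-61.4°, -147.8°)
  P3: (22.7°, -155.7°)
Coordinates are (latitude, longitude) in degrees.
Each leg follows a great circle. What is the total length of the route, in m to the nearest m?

Leg P1→P2: central angle 1.6630 rad, distance 24642.7 m.
Leg P2→P3: central angle 1.4720 rad, distance 21812.6 m.
Total: 24642.7 + 21812.6 ≈ 46455 m.

46455 m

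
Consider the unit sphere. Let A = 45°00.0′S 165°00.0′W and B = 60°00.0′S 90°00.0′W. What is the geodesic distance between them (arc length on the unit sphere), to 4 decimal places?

0.7900

With latitudes φ₁ = -45.000°, φ₂ = -60.000° and longitude difference Δλ = 75.000°:
Haversine: a = sin²(Δφ/2) + cos φ₁ cos φ₂ sin²(Δλ/2) = 0.0170 + (0.7071)(0.5000)(0.3706) = 0.14806.
Central angle c = 2·arcsin(√a) = 0.78995 rad.
On the unit sphere the arc length equals the central angle: 0.7900.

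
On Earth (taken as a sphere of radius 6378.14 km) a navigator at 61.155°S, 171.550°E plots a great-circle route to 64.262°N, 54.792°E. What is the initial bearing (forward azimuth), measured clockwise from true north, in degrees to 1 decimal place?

Δλ = -116.758° = -2.0378 rad.
y = sin Δλ · cos φ₂ = (-0.8929)(0.4343) = -0.3878
x = cos φ₁ sin φ₂ − sin φ₁ cos φ₂ cos Δλ = (0.4824)(0.9008) − (-0.8759)(0.4343)(-0.4502) = 0.2633
θ = atan2(y, x) = -55.82°; adding 360° gives 304.2°.

304.2°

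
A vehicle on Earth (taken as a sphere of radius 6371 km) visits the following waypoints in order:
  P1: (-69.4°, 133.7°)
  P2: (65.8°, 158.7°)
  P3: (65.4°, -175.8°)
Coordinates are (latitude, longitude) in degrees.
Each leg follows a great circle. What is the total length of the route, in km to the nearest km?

Leg P1→P2: central angle 2.3791 rad, distance 15156.9 km.
Leg P2→P3: central angle 0.1827 rad, distance 1164.1 km.
Total: 15156.9 + 1164.1 ≈ 16321 km.

16321 km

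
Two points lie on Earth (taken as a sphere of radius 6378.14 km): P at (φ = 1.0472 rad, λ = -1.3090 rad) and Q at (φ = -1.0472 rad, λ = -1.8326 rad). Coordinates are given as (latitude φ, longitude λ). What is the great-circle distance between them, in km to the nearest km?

13608 km

With latitudes φ₁ = 60.000°, φ₂ = -60.000° and longitude difference Δλ = -30.000°:
cos c = sin φ₁ sin φ₂ + cos φ₁ cos φ₂ cos Δλ = (0.8660)(-0.8660) + (0.5000)(0.5000)(0.8660) = -0.53350,
so c = arccos(-0.53350) = 2.13353 rad.
Distance = R·c = 6378.14 × 2.1335 ≈ 13608 km.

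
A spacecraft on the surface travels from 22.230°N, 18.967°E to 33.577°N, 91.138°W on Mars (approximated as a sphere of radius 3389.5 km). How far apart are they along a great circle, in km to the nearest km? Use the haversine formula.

Let φ₁ = 0.3880 rad, φ₂ = 0.5860 rad, and Δλ = -1.9217 rad.
Haversine: a = sin²(Δφ/2) + cos φ₁ cos φ₂ sin²(Δλ/2) = 0.0098 + (0.9257)(0.8331)(0.6719) = 0.52793.
Central angle c = 2·arcsin(√a) = 1.62669 rad.
Distance = R·c = 3389.5 × 1.6267 ≈ 5514 km.

5514 km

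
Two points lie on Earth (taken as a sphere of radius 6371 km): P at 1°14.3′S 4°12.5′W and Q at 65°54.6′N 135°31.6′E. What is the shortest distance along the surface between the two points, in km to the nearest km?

12158 km

Let φ₁ = -0.0216 rad, φ₂ = 1.1503 rad, and Δλ = 2.4388 rad.
cos c = sin φ₁ sin φ₂ + cos φ₁ cos φ₂ cos Δλ = (-0.0216)(0.9129) + (0.9998)(0.4082)(-0.7631) = -0.33112,
so c = arccos(-0.33112) = 1.90828 rad.
Distance = R·c = 6371 × 1.9083 ≈ 12158 km.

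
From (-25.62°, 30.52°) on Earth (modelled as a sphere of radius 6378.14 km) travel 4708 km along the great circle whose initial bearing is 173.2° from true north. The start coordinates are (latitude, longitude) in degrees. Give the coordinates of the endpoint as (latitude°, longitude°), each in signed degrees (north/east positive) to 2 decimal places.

Angular distance δ = d/R = 4708/6378.14 = 0.73815 rad; initial bearing θ = 3.0229 rad.
sin φ₂ = sin φ₁ cos δ + cos φ₁ sin δ cos θ = (-0.4324)(0.7397) + (0.9017)(0.6729)(-0.9930) = -0.9223, so φ₂ = -67.27°.
Δλ = atan2(sin θ sin δ cos φ₁, cos δ − sin φ₁ sin φ₂) = atan2(0.0718, 0.3409) = 11.901°.
λ₂ = 30.520° + 11.901° = 42.42°.

-67.27°, 42.42°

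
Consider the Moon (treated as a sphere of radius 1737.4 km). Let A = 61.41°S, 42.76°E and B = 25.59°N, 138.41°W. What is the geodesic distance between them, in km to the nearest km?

In radians: φ₁ = -1.0718, φ₂ = 0.4466, Δλ = 178.830° = 3.1212 rad.
cos c = sin φ₁ sin φ₂ + cos φ₁ cos φ₂ cos Δλ = (-0.8781)(0.4319) + (0.4785)(0.9019)(-0.9998) = -0.81077,
so c = arccos(-0.81077) = 2.51626 rad.
Distance = R·c = 1737.4 × 2.5163 ≈ 4372 km.

4372 km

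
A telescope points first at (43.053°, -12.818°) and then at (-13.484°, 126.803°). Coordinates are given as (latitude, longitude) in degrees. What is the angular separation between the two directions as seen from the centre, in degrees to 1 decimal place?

In radians: φ₁ = 0.7514, φ₂ = -0.2353, Δλ = 139.621° = 2.4368 rad.
cos c = sin φ₁ sin φ₂ + cos φ₁ cos φ₂ cos Δλ = (0.6827)(-0.2332) + (0.7307)(0.9724)(-0.7618) = -0.70048,
so c = arccos(-0.70048) = 2.34687 rad.
So the angular separation is 134.5°.

134.5°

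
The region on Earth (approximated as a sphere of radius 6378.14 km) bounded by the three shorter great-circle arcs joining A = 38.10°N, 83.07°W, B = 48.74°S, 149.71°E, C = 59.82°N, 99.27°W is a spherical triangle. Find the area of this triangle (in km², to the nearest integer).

48562392 km²

Side lengths (central angles): a = 2.4477, b = 0.4195, c = 2.4619 rad; semiperimeter s = 2.6645.
By l'Huilier's theorem, tan(E/4) = √[tan(s/2) tan((s−a)/2) tan((s−b)/2) tan((s−c)/2)], giving spherical excess E = 1.1937 rad.
Area = E·R² = 1.1937 × (6378.14)² ≈ 48562392 km².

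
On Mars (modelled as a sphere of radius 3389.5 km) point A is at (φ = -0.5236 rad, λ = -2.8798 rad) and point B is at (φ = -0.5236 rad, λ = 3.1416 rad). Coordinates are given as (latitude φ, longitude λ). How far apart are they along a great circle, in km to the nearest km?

768 km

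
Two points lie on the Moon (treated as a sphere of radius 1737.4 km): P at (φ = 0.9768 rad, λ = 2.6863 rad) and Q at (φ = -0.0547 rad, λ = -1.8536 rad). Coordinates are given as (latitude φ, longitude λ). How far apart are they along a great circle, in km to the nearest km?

2975 km

Let φ₁ = 0.9768 rad, φ₂ = -0.0547 rad, and Δλ = 1.7433 rad.
cos c = sin φ₁ sin φ₂ + cos φ₁ cos φ₂ cos Δλ = (0.8287)(-0.0547) + (0.5597)(0.9985)(-0.1716) = -0.14122,
so c = arccos(-0.14122) = 1.71249 rad.
Distance = R·c = 1737.4 × 1.7125 ≈ 2975 km.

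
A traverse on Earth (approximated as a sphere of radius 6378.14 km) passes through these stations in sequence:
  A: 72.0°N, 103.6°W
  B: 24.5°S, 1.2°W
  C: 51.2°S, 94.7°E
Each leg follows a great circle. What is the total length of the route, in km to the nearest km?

Leg A→B: central angle 2.0429 rad, distance 13030.0 km.
Leg B→C: central angle 1.3030 rad, distance 8310.9 km.
Total: 13030.0 + 8310.9 ≈ 21341 km.

21341 km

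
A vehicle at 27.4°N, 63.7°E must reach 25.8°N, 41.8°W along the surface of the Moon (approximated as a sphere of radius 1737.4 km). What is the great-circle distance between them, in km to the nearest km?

2752 km

With latitudes φ₁ = 27.400°, φ₂ = 25.800° and longitude difference Δλ = -105.500°:
cos c = sin φ₁ sin φ₂ + cos φ₁ cos φ₂ cos Δλ = (0.4602)(0.4352) + (0.8878)(0.9003)(-0.2672) = -0.01331,
so c = arccos(-0.01331) = 1.58411 rad.
Distance = R·c = 1737.4 × 1.5841 ≈ 2752 km.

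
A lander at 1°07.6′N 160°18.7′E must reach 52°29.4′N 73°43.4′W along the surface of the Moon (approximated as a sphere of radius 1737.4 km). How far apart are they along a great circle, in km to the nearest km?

3335 km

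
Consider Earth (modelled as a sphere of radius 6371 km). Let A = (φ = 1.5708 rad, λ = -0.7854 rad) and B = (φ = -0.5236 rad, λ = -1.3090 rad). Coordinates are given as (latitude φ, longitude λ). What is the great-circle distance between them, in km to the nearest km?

Let φ₁ = 1.5708 rad, φ₂ = -0.5236 rad, and Δλ = -0.5236 rad.
cos c = sin φ₁ sin φ₂ + cos φ₁ cos φ₂ cos Δλ = (1.0000)(-0.5000) + (-0.0000)(0.8660)(0.8660) = -0.50000,
so c = arccos(-0.50000) = 2.09440 rad.
Distance = R·c = 6371 × 2.0944 ≈ 13343 km.

13343 km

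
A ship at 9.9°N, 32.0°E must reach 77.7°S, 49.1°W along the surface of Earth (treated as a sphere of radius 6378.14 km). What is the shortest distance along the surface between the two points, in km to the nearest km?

10886 km

In radians: φ₁ = 0.1728, φ₂ = -1.3561, Δλ = -81.100° = -1.4155 rad.
cos c = sin φ₁ sin φ₂ + cos φ₁ cos φ₂ cos Δλ = (0.1719)(-0.9770) + (0.9851)(0.2130)(0.1547) = -0.13552,
so c = arccos(-0.13552) = 1.70673 rad.
Distance = R·c = 6378.14 × 1.7067 ≈ 10886 km.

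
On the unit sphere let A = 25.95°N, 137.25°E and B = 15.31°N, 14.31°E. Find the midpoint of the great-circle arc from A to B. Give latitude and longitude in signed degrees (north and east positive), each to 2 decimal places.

38.19°, 72.09°

Central angle δ = 1.9348 rad. Interpolating on the sphere with fraction f = 0.5:
P = [sin((1−f)δ)·A + sin(fδ)·B] / sin δ = 0.8812·A + 0.8812·B in Cartesian coordinates,
giving P = (0.2417, 0.7479, 0.6182), i.e. latitude 38.19°, longitude 72.09°.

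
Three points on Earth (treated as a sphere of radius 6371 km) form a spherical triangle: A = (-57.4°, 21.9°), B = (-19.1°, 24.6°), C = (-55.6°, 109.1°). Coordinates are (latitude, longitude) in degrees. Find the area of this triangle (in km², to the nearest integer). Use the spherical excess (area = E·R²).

10551000 km²

Side lengths (central angles): a = 1.2438, b = 0.7813, c = 0.6694 rad; semiperimeter s = 1.3473.
By l'Huilier's theorem, tan(E/4) = √[tan(s/2) tan((s−a)/2) tan((s−b)/2) tan((s−c)/2)], giving spherical excess E = 0.2599 rad.
Area = E·R² = 0.2599 × (6371)² ≈ 10551000 km².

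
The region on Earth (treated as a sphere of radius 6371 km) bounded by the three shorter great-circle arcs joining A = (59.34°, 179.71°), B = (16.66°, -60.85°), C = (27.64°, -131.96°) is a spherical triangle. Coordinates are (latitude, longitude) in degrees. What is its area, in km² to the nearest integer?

Side lengths (central angles): a = 1.1508, b = 0.7962, c = 1.5643 rad; semiperimeter s = 1.7557.
By l'Huilier's theorem, tan(E/4) = √[tan(s/2) tan((s−a)/2) tan((s−b)/2) tan((s−c)/2)], giving spherical excess E = 0.5445 rad.
Area = E·R² = 0.5445 × (6371)² ≈ 22101332 km².

22101332 km²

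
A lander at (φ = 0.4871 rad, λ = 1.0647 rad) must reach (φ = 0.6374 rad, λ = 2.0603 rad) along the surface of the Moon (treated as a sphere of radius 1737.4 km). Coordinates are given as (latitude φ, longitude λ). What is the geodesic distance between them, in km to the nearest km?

1465 km

Let φ₁ = 0.4871 rad, φ₂ = 0.6374 rad, and Δλ = 0.9956 rad.
cos c = sin φ₁ sin φ₂ + cos φ₁ cos φ₂ cos Δλ = (0.4681)(0.5951) + (0.8837)(0.8036)(0.5440) = 0.66489,
so c = arccos(0.66489) = 0.84346 rad.
Distance = R·c = 1737.4 × 0.8435 ≈ 1465 km.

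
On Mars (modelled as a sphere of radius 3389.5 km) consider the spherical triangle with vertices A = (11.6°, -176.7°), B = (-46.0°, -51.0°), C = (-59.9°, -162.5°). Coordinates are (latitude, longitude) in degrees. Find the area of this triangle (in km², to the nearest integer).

8015865 km²

Side lengths (central angles): a = 1.0534, b = 1.2637, c = 2.1433 rad; semiperimeter s = 2.2302.
By l'Huilier's theorem, tan(E/4) = √[tan(s/2) tan((s−a)/2) tan((s−b)/2) tan((s−c)/2)], giving spherical excess E = 0.6977 rad.
Area = E·R² = 0.6977 × (3389.5)² ≈ 8015865 km².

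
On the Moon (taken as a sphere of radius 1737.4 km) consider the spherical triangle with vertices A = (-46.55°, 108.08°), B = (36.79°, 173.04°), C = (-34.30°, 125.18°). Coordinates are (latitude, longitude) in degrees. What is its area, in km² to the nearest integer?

81616 km²

Side lengths (central angles): a = 1.4642, b = 0.3107, c = 1.7739 rad; semiperimeter s = 1.7744.
By l'Huilier's theorem, tan(E/4) = √[tan(s/2) tan((s−a)/2) tan((s−b)/2) tan((s−c)/2)], giving spherical excess E = 0.0270 rad.
Area = E·R² = 0.0270 × (1737.4)² ≈ 81616 km².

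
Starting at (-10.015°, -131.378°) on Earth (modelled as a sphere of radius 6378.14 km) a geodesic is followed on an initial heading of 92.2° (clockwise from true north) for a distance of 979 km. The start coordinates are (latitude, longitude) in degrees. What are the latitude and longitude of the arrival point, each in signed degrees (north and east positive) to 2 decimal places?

Angular distance δ = d/R = 979/6378.14 = 0.15349 rad; initial bearing θ = 1.6092 rad.
sin φ₂ = sin φ₁ cos δ + cos φ₁ sin δ cos θ = (-0.1739)(0.9882) + (0.9848)(0.1529)(-0.0384) = -0.1776, so φ₂ = -10.23°.
Δλ = atan2(sin θ sin δ cos φ₁, cos δ − sin φ₁ sin φ₂) = atan2(0.1505, 0.9574) = 8.931°.
λ₂ = -131.378° + 8.931° = -122.45°.

-10.23°, -122.45°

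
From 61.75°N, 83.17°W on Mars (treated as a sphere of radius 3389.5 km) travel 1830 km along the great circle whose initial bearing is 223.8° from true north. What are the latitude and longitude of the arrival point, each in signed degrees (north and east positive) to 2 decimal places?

Angular distance δ = d/R = 1830/3389.5 = 0.53990 rad; initial bearing θ = 3.9060 rad.
sin φ₂ = sin φ₁ cos δ + cos φ₁ sin δ cos θ = (0.8809)(0.8578) + (0.4733)(0.5141)(-0.7218) = 0.5800, so φ₂ = 35.45°.
Δλ = atan2(sin θ sin δ cos φ₁, cos δ − sin φ₁ sin φ₂) = atan2(-0.1684, 0.3469) = -25.897°.
λ₂ = -83.170° − 25.897° = -109.07°.

35.45°, -109.07°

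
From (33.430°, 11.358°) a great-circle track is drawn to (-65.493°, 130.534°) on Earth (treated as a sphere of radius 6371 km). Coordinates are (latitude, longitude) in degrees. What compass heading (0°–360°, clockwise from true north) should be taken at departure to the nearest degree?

Δλ = 119.176° = 2.0800 rad.
y = sin Δλ · cos φ₂ = (0.8731)(0.4148) = 0.3622
x = cos φ₁ sin φ₂ − sin φ₁ cos φ₂ cos Δλ = (0.8346)(-0.9099) − (0.5509)(0.4148)(-0.4875) = -0.6480
θ = atan2(y, x) = 150.80°, so the bearing is 151°.

151°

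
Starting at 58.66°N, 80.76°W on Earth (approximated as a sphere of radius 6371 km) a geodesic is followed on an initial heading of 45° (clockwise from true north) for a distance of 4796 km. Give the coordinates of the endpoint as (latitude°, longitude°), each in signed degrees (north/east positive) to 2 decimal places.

61.02°, 13.18°

Angular distance δ = d/R = 4796/6371 = 0.75279 rad; initial bearing θ = 0.7854 rad.
sin φ₂ = sin φ₁ cos δ + cos φ₁ sin δ cos θ = (0.8541)(0.7298) + (0.5201)(0.6837)(0.7071) = 0.8747, so φ₂ = 61.02°.
Δλ = atan2(sin θ sin δ cos φ₁, cos δ − sin φ₁ sin φ₂) = atan2(0.2514, -0.0173) = 93.943°.
λ₂ = -80.760° + 93.943° = 13.18°.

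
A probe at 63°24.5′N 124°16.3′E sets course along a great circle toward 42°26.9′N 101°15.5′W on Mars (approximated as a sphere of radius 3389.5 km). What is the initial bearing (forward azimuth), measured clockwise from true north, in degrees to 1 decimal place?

34.6°

With φ₁ = 1.1067, φ₂ = 0.7409, Δλ = 2.3469 rad, the forward-azimuth formula gives
θ = atan2( sin Δλ cos φ₂ , cos φ₁ sin φ₂ − sin φ₁ cos φ₂ cos Δλ ) = atan2(0.5266, 0.7644) = 34.56°.
So the initial bearing is 34.6°.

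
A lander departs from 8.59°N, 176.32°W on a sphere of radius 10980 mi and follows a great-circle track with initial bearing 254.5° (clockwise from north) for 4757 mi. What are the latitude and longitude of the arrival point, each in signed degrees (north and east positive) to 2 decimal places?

1.41°, 159.81°

Angular distance δ = d/R = 4757/10980 = 0.43324 rad; initial bearing θ = 4.4419 rad.
sin φ₂ = sin φ₁ cos δ + cos φ₁ sin δ cos θ = (0.1494)(0.9076) + (0.9888)(0.4198)(-0.2672) = 0.0246, so φ₂ = 1.41°.
Δλ = atan2(sin θ sin δ cos φ₁, cos δ − sin φ₁ sin φ₂) = atan2(-0.4000, 0.9039) = -23.870°.
λ₂ = -176.320° − 23.870° = -200.19° → 159.81° after wrapping to (−180°, 180°].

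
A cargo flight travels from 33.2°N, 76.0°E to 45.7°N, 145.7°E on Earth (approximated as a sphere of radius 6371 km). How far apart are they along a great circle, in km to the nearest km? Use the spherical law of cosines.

5950 km

Let φ₁ = 0.5794 rad, φ₂ = 0.7976 rad, and Δλ = 1.2165 rad.
cos c = sin φ₁ sin φ₂ + cos φ₁ cos φ₂ cos Δλ = (0.5476)(0.7157) + (0.8368)(0.6984)(0.3469) = 0.59464,
so c = arccos(0.59464) = 0.93398 rad.
Distance = R·c = 6371 × 0.9340 ≈ 5950 km.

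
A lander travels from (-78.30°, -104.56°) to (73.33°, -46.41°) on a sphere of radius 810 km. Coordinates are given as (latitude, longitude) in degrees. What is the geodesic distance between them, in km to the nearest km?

2193 km

Let φ₁ = -1.3666 rad, φ₂ = 1.2798 rad, and Δλ = 1.0149 rad.
Haversine: a = sin²(Δφ/2) + cos φ₁ cos φ₂ sin²(Δλ/2) = 0.9399 + (0.2028)(0.2869)(0.2362) = 0.95369.
Central angle c = 2·arcsin(√a) = 2.70779 rad.
Distance = R·c = 810 × 2.7078 ≈ 2193 km.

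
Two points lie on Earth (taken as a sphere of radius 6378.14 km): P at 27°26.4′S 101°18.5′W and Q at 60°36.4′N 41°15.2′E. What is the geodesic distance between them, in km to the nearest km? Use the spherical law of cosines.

15402 km

With latitudes φ₁ = -27.440°, φ₂ = 60.607° and longitude difference Δλ = 142.562°:
cos c = sin φ₁ sin φ₂ + cos φ₁ cos φ₂ cos Δλ = (-0.4608)(0.8713) + (0.8875)(0.4908)(-0.7940) = -0.74736,
so c = arccos(-0.74736) = 2.41487 rad.
Distance = R·c = 6378.14 × 2.4149 ≈ 15402 km.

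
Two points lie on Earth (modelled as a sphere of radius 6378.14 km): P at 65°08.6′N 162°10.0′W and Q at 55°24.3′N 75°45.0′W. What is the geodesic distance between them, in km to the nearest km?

4494 km

With latitudes φ₁ = 65.143°, φ₂ = 55.405° and longitude difference Δλ = 86.417°:
cos c = sin φ₁ sin φ₂ + cos φ₁ cos φ₂ cos Δλ = (0.9074)(0.8232) + (0.4203)(0.5678)(0.0625) = 0.76184,
so c = arccos(0.76184) = 0.70464 rad.
Distance = R·c = 6378.14 × 0.7046 ≈ 4494 km.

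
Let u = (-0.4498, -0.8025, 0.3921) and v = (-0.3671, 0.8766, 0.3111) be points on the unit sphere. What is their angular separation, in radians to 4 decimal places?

2.0002 rad

u·v = -0.4164; |u| = 1.0000, |v| = 1.0000.
cos θ = (u·v)/(|u||v|) = -0.4164, so θ = 2.0002 rad.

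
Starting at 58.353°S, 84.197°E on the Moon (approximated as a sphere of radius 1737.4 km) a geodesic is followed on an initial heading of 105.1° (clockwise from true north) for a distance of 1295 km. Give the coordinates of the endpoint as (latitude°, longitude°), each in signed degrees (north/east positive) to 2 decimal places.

-45.91°, 154.44°

Angular distance δ = d/R = 1295/1737.4 = 0.74537 rad; initial bearing θ = 1.8343 rad.
sin φ₂ = sin φ₁ cos δ + cos φ₁ sin δ cos θ = (-0.8513)(0.7348) + (0.5247)(0.6782)(-0.2605) = -0.7183, so φ₂ = -45.91°.
Δλ = atan2(sin θ sin δ cos φ₁, cos δ − sin φ₁ sin φ₂) = atan2(0.3436, 0.1234) = 70.247°.
λ₂ = 84.197° + 70.247° = 154.44°.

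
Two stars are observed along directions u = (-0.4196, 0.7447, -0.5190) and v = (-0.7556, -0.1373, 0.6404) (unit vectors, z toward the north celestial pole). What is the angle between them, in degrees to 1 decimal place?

96.8°

u·v = -0.1176; |u| = 1.0000, |v| = 0.9999.
cos θ = (u·v)/(|u||v|) = -0.1176, so θ = 96.8°.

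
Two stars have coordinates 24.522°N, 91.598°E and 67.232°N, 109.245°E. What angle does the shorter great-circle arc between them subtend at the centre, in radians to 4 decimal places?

0.7695 rad

With latitudes φ₁ = 24.522°, φ₂ = 67.232° and longitude difference Δλ = 17.647°:
Haversine: a = sin²(Δφ/2) + cos φ₁ cos φ₂ sin²(Δλ/2) = 0.1326 + (0.9098)(0.3870)(0.0235) = 0.14089.
Central angle c = 2·arcsin(√a) = 0.76954 rad.
So the angular separation is 0.7695 rad.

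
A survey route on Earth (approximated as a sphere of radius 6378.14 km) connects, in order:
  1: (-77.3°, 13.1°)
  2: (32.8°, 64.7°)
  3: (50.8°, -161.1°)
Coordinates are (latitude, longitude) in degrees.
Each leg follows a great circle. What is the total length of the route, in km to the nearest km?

22442 km

Leg 1→2: central angle 1.9973 rad, distance 12738.9 km.
Leg 2→3: central angle 1.5214 rad, distance 9703.4 km.
Total: 12738.9 + 9703.4 ≈ 22442 km.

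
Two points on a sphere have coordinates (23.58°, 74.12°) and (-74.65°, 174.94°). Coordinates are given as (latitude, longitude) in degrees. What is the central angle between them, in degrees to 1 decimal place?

115.6°

Let φ₁ = 0.4115 rad, φ₂ = -1.3029 rad, and Δλ = 1.7596 rad.
cos c = sin φ₁ sin φ₂ + cos φ₁ cos φ₂ cos Δλ = (0.4000)(-0.9643) + (0.9165)(0.2647)(-0.1877) = -0.43130,
so c = arccos(-0.43130) = 2.01673 rad.
So the angular separation is 115.6°.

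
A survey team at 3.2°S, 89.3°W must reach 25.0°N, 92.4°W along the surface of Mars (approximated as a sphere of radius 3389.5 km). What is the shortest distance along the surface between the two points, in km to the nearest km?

1678 km

Let φ₁ = -0.0559 rad, φ₂ = 0.4363 rad, and Δλ = -0.0541 rad.
cos c = sin φ₁ sin φ₂ + cos φ₁ cos φ₂ cos Δλ = (-0.0558)(0.4226) + (0.9984)(0.9063)(0.9985) = 0.87998,
so c = arccos(0.87998) = 0.49498 rad.
Distance = R·c = 3389.5 × 0.4950 ≈ 1678 km.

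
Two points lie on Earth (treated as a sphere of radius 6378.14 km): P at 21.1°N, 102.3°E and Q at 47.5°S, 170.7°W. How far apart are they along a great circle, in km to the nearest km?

In radians: φ₁ = 0.3683, φ₂ = -0.8290, Δλ = 87.000° = 1.5184 rad.
cos c = sin φ₁ sin φ₂ + cos φ₁ cos φ₂ cos Δλ = (0.3600)(-0.7373) + (0.9330)(0.6756)(0.0523) = -0.23243,
so c = arccos(-0.23243) = 1.80537 rad.
Distance = R·c = 6378.14 × 1.8054 ≈ 11515 km.

11515 km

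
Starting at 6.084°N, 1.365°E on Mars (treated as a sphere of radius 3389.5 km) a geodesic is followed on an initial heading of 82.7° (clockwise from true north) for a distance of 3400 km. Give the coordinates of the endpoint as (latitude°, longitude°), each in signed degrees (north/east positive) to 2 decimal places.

Angular distance δ = d/R = 3400/3389.5 = 1.00310 rad; initial bearing θ = 1.4434 rad.
sin φ₂ = sin φ₁ cos δ + cos φ₁ sin δ cos θ = (0.1060)(0.5377) + (0.9944)(0.8431)(0.1271) = 0.1635, so φ₂ = 9.41°.
Δλ = atan2(sin θ sin δ cos φ₁, cos δ − sin φ₁ sin φ₂) = atan2(0.8316, 0.5204) = 57.964°.
λ₂ = 1.365° + 57.964° = 59.33°.

9.41°, 59.33°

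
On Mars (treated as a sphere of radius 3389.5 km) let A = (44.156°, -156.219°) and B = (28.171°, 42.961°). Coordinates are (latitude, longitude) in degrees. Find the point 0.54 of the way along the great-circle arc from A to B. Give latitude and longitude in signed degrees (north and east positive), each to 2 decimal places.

72.41°, 80.33°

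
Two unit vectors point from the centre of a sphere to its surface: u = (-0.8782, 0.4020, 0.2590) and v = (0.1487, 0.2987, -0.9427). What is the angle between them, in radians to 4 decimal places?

u·v = -0.2547; |u| = 1.0000, |v| = 1.0000.
cos θ = (u·v)/(|u||v|) = -0.2547, so θ = 1.8283 rad.

1.8283 rad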